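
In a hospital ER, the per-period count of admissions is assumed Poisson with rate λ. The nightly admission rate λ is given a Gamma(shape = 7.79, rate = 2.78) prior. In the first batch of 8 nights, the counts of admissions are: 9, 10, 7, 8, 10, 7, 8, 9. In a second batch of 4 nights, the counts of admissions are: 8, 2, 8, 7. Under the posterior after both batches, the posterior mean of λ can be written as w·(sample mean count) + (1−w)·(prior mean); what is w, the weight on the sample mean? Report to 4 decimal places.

With a Gamma(shape α, rate β) prior, the Poisson likelihood is conjugate: the posterior is Gamma(α + ΣXᵢ, β + n).
Total number of nights: n = 8 + 4 = 12.
Posterior mean = (α₀+S)/(β₀+n) = [n/(β₀+n)]·(S/n) + [β₀/(β₀+n)]·(α₀/β₀), so only n and β₀ enter the weight.
Weight on data w = n/(β₀+n) = 12/(2.78+12) = 12/14.78 = 0.8119.

0.8119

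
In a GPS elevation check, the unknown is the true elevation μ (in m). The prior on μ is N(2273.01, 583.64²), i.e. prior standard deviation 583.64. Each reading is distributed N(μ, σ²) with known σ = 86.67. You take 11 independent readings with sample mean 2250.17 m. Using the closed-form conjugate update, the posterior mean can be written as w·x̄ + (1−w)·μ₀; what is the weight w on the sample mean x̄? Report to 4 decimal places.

For Normal data with known variance σ², a Normal(μ₀, σ₀²) prior on μ is conjugate. Posterior precision = 1/σ₀² + n/σ²; posterior mean is the precision-weighted average of μ₀ and x̄.
σ₀² = 583.64² = 340635.6496, σ² = 86.67² = 7511.6889. Prior precision 1/σ₀² = 1/340635.6496; data precision n/σ² = 11/7511.6889.
w = (n/σ²)/(1/σ₀² + n/σ²) = n·σ₀²/(σ² + n·σ₀²) = 11·340635.6496/(7511.6889 + 11·340635.6496) = 3746992.1456/3754503.8345 = 0.9980.

0.9980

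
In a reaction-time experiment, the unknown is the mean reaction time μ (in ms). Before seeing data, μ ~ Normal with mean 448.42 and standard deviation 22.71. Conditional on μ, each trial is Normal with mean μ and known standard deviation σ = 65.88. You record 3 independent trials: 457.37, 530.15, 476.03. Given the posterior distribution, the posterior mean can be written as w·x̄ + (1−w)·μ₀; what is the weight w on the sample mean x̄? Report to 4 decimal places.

For Normal data with known variance σ², a Normal(μ₀, σ₀²) prior on μ is conjugate. Posterior precision = 1/σ₀² + n/σ²; posterior mean is the precision-weighted average of μ₀ and x̄.
σ₀² = 22.71² = 515.7441, σ² = 65.88² = 4340.1744. Prior precision 1/σ₀² = 1/515.7441; data precision n/σ² = 3/4340.1744.
w = (n/σ²)/(1/σ₀² + n/σ²) = n·σ₀²/(σ² + n·σ₀²) = 3·515.7441/(4340.1744 + 3·515.7441) = 1547.2323/5887.4067 = 0.2628.

0.2628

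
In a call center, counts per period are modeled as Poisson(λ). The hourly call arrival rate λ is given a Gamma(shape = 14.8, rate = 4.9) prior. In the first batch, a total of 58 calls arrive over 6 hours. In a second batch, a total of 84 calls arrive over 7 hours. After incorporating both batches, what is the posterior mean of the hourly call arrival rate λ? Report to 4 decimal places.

8.7598

With a Gamma(shape α, rate β) prior, the Poisson likelihood is conjugate: the posterior is Gamma(α + ΣXᵢ, β + n).
After batch 1: Gamma(α+S, β+n) = Gamma(14.8+58, 4.9+6) = Gamma(72.8, 10.9).
After batch 2: Gamma(α+S, β+n) = Gamma(72.8+84, 10.9+7) = Gamma(156.8, 17.9).
Posterior mean = α/β = 156.8/17.9 = 8.7598.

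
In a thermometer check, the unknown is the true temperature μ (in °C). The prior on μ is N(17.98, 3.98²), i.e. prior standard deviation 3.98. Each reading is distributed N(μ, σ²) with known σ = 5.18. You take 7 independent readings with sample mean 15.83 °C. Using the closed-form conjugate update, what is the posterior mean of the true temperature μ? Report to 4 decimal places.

For Normal data with known variance σ², a Normal(μ₀, σ₀²) prior on μ is conjugate. Posterior precision = 1/σ₀² + n/σ²; posterior mean is the precision-weighted average of μ₀ and x̄.
n·x̄ = 7·15.83 = 110.81.
σ₀² = 3.98² = 15.8404, σ² = 5.18² = 26.8324; σ² + n·σ₀² = 26.8324 + 7·15.8404 = 137.7152.
Posterior mean = (μ₀/σ₀² + n·x̄/σ²)/(1/σ₀² + n/σ²) = (σ²·μ₀ + σ₀²·n·x̄)/(σ² + n·σ₀²) = (26.8324·17.98 + 15.8404·110.81)/137.7152 = 2237.721276/137.7152 = 16.2489.

16.2489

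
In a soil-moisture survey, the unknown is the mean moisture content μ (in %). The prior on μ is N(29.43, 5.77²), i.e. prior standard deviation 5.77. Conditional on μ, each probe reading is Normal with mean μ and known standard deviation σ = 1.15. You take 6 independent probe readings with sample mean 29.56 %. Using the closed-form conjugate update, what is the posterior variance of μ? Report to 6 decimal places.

0.218967

For Normal data with known variance σ², a Normal(μ₀, σ₀²) prior on μ is conjugate. Posterior precision = 1/σ₀² + n/σ²; posterior mean is the precision-weighted average of μ₀ and x̄.
σ₀² = 5.77² = 33.2929, σ² = 1.15² = 1.3225; σ² + n·σ₀² = 1.3225 + 6·33.2929 = 201.0799.
Posterior precision = 1/σ₀² + n/σ² = 1/33.2929 + 6/1.3225 = (σ² + n·σ₀²)/(σ₀²σ²) = 201.0799/(33.2929·1.3225); posterior variance σₙ² = σ₀²σ²/(σ² + n·σ₀²) = 33.2929·1.3225/201.0799 = 0.218967.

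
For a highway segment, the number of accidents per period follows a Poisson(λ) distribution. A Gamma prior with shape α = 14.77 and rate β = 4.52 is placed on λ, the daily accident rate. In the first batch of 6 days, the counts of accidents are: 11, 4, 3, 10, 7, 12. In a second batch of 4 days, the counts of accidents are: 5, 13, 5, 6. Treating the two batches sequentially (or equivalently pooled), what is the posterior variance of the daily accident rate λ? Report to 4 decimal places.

With a Gamma(shape α, rate β) prior, the Poisson likelihood is conjugate: the posterior is Gamma(α + ΣXᵢ, β + n).
Batch 1: sum of counts S = 47 over n = 6 days.
After batch 1: Gamma(α+S, β+n) = Gamma(14.77+47, 4.52+6) = Gamma(61.77, 10.52).
Batch 2: sum of counts S = 29 over n = 4 days.
After batch 2: Gamma(α+S, β+n) = Gamma(61.77+29, 10.52+4) = Gamma(90.77, 14.52).
Var = α/β² = 90.77/14.52² = 0.4305.

0.4305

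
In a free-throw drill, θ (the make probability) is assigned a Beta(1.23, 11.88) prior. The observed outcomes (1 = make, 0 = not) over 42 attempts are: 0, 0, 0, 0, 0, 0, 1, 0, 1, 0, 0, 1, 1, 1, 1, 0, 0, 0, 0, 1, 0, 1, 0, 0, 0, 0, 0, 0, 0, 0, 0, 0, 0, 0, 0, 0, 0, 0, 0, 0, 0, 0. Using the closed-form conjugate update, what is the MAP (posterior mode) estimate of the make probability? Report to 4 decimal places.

The Beta prior is conjugate to a Binomial/Bernoulli likelihood; the update adds successes to α and failures to β.
Posterior: Beta(α+k, β+n−k) = Beta(1.23+8, 11.88+34) = Beta(9.23, 45.88).
Mode of Beta(a,b) for a,b>1 is (a−1)/(a+b−2) = 8.23/53.11 = 0.1550.

0.1550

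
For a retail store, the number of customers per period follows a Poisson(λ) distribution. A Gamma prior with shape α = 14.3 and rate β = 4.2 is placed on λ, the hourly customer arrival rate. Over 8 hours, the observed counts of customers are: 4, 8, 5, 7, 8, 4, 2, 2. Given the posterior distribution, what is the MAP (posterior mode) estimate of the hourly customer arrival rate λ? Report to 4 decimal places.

4.3689

With a Gamma(shape α, rate β) prior, the Poisson likelihood is conjugate: the posterior is Gamma(α + ΣXᵢ, β + n).
Sum of counts S = 40 over n = 8 hours.
Posterior: Gamma(α+S, β+n) = Gamma(14.3+40, 4.2+8) = Gamma(54.3, 12.2).
Mode of Gamma(α,β) for α≥1 is (α−1)/β = 53.3/12.2 = 4.3689.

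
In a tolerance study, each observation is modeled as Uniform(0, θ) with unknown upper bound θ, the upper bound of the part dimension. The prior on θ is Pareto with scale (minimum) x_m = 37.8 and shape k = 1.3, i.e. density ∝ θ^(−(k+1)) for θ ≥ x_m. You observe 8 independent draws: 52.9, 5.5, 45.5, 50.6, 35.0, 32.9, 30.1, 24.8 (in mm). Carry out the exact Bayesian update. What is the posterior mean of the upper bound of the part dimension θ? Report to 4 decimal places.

A Pareto(scale x_m, shape k) prior on the upper bound θ of Uniform(0, θ) is conjugate: posterior is Pareto(max(x_m, max xᵢ), k + n).
Sample maximum = 52.9; prior scale x_m = 37.8 → posterior scale = max = 52.9.
Posterior shape = 1.3 + 8 = 9.3.
E[θ|data] = k·x_m/(k−1) = 9.3·52.9/8.3 = 59.2735.

59.2735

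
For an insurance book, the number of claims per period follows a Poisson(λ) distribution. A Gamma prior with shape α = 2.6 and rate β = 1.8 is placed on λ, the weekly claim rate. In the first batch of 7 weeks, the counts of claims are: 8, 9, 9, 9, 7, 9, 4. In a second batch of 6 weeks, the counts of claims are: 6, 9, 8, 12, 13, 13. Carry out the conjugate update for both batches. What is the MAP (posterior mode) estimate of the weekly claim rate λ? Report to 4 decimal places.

With a Gamma(shape α, rate β) prior, the Poisson likelihood is conjugate: the posterior is Gamma(α + ΣXᵢ, β + n).
Batch 1: sum of counts S = 55 over n = 7 weeks.
After batch 1: Gamma(α+S, β+n) = Gamma(2.6+55, 1.8+7) = Gamma(57.6, 8.8).
Batch 2: sum of counts S = 61 over n = 6 weeks.
After batch 2: Gamma(α+S, β+n) = Gamma(57.6+61, 8.8+6) = Gamma(118.6, 14.8).
Mode of Gamma(α,β) for α≥1 is (α−1)/β = 117.6/14.8 = 7.9459.

7.9459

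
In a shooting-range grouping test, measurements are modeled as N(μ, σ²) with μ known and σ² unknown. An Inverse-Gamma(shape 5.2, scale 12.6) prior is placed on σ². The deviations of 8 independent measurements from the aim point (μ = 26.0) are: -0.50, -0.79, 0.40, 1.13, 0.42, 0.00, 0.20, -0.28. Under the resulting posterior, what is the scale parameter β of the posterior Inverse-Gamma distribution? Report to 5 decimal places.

With known mean μ and an Inverse-Gamma(α, β) prior on σ², the Normal likelihood is conjugate: posterior is Inv-Gamma(α + n/2, β + Σ(xᵢ−μ)²/2).
Σ(xᵢ−μ)² = (-0.50)² + (-0.79)² + (0.40)² + (1.13)² + (0.42)² + (0.00)² + (0.20)² + (-0.28)² = 2.6058.
Posterior: Inv-Gamma(5.2 + 8/2, 12.6 + 2.6058/2) = Inv-Gamma(9.20, 13.90290).
Posterior β = 13.90290.

13.90290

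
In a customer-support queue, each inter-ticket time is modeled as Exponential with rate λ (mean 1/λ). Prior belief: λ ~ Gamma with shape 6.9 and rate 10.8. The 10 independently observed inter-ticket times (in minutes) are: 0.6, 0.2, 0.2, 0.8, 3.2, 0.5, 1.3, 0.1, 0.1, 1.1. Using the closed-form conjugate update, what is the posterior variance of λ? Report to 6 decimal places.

0.047311

With a Gamma(shape α, rate β) prior on the exponential rate λ, the posterior after n observations with total T = Σxᵢ is Gamma(α+n, β+T).
Sum of observations T = 8.1 minutes; n = 10.
Posterior: Gamma(6.9+10, 10.8+8.1) = Gamma(16.9, 18.9).
Var = α/β² = 0.047311.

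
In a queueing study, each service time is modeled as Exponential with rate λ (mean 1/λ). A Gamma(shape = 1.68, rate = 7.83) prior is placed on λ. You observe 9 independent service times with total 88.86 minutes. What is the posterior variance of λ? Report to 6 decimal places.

0.001142

With a Gamma(shape α, rate β) prior on the exponential rate λ, the posterior after n observations with total T = Σxᵢ is Gamma(α+n, β+T).
Posterior: Gamma(1.68+9, 7.83+88.86) = Gamma(10.68, 96.69).
Var = α/β² = 0.001142.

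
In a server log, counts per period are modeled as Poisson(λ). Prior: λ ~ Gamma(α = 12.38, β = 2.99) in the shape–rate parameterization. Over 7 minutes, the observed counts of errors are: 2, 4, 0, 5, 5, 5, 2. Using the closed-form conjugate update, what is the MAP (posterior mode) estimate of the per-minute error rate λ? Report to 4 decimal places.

With a Gamma(shape α, rate β) prior, the Poisson likelihood is conjugate: the posterior is Gamma(α + ΣXᵢ, β + n).
Sum of counts S = 23 over n = 7 minutes.
Posterior: Gamma(α+S, β+n) = Gamma(12.38+23, 2.99+7) = Gamma(35.38, 9.99).
Mode of Gamma(α,β) for α≥1 is (α−1)/β = 34.38/9.99 = 3.4414.

3.4414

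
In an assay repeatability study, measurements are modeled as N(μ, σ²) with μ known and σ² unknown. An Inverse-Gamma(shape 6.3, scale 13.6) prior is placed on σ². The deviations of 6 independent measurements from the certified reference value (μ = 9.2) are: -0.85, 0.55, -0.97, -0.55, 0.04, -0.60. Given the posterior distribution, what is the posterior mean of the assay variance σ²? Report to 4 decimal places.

1.7970

With known mean μ and an Inverse-Gamma(α, β) prior on σ², the Normal likelihood is conjugate: posterior is Inv-Gamma(α + n/2, β + Σ(xᵢ−μ)²/2).
Σ(xᵢ−μ)² = (-0.85)² + (0.55)² + (-0.97)² + (-0.55)² + (0.04)² + (-0.60)² = 2.6300.
Posterior: Inv-Gamma(6.3 + 6/2, 13.6 + 2.6300/2) = Inv-Gamma(9.30, 14.91500).
E[σ²|data] = β/(α−1) = 14.91500/8.30 = 1.7970.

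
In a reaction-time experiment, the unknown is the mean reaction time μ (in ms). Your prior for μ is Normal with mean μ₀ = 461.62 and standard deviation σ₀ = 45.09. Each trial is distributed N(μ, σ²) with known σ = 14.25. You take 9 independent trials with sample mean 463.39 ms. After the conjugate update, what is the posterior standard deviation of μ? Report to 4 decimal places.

For Normal data with known variance σ², a Normal(μ₀, σ₀²) prior on μ is conjugate. Posterior precision = 1/σ₀² + n/σ²; posterior mean is the precision-weighted average of μ₀ and x̄.
σ₀² = 45.09² = 2033.1081, σ² = 14.25² = 203.0625; σ² + n·σ₀² = 203.0625 + 9·2033.1081 = 18501.0354.
Posterior precision = 1/σ₀² + n/σ² = 1/2033.1081 + 9/203.0625 = (σ² + n·σ₀²)/(σ₀²σ²) = 18501.0354/(2033.1081·203.0625); posterior variance σₙ² = σ₀²σ²/(σ² + n·σ₀²) = 2033.1081·203.0625/18501.0354 = 22.314860.
Posterior SD = √σₙ² = √(2033.1081·203.0625/18501.0354) = 4.7239.

4.7239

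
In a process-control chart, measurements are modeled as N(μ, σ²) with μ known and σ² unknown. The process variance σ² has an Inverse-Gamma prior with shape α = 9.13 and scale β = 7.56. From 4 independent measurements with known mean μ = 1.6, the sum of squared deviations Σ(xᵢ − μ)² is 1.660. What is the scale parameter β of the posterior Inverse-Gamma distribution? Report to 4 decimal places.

8.3900

With known mean μ and an Inverse-Gamma(α, β) prior on σ², the Normal likelihood is conjugate: posterior is Inv-Gamma(α + n/2, β + Σ(xᵢ−μ)²/2).
Posterior: Inv-Gamma(9.13 + 4/2, 7.56 + 1.660/2) = Inv-Gamma(11.13, 8.3900).
Posterior β = 8.3900.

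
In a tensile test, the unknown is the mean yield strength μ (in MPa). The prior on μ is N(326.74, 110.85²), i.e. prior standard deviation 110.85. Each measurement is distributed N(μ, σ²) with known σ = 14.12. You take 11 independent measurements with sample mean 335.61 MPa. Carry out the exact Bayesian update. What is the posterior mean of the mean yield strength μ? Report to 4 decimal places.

For Normal data with known variance σ², a Normal(μ₀, σ₀²) prior on μ is conjugate. Posterior precision = 1/σ₀² + n/σ²; posterior mean is the precision-weighted average of μ₀ and x̄.
n·x̄ = 11·335.61 = 3691.71.
σ₀² = 110.85² = 12287.7225, σ² = 14.12² = 199.3744; σ² + n·σ₀² = 199.3744 + 11·12287.7225 = 135364.3219.
Posterior mean = (μ₀/σ₀² + n·x̄/σ²)/(1/σ₀² + n/σ²) = (σ²·μ₀ + σ₀²·n·x̄)/(σ² + n·σ₀²) = (199.3744·326.74 + 12287.7225·3691.71)/135364.3219 = 45427851.621931/135364.3219 = 335.5969.

335.5969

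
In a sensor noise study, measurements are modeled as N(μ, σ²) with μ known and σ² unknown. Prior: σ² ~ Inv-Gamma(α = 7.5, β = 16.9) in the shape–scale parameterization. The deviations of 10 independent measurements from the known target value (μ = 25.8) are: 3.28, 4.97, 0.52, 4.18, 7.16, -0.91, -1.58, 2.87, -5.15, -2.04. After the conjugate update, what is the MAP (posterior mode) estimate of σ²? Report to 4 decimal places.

6.6857

With known mean μ and an Inverse-Gamma(α, β) prior on σ², the Normal likelihood is conjugate: posterior is Inv-Gamma(α + n/2, β + Σ(xᵢ−μ)²/2).
Σ(xᵢ−μ)² = (3.28)² + (4.97)² + (0.52)² + (4.18)² + (7.16)² + (-0.91)² + (-1.58)² + (2.87)² + (-5.15)² + (-2.04)² = 146.7132.
Posterior: Inv-Gamma(7.5 + 10/2, 16.9 + 146.7132/2) = Inv-Gamma(12.50, 90.25660).
Mode = β/(α+1) = 90.25660/13.50 = 6.6857.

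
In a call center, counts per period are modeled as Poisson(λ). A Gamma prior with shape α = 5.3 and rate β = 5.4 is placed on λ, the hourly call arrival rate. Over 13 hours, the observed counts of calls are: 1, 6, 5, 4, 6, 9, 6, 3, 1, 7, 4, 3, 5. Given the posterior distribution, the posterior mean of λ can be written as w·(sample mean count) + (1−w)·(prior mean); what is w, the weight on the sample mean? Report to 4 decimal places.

With a Gamma(shape α, rate β) prior, the Poisson likelihood is conjugate: the posterior is Gamma(α + ΣXᵢ, β + n).
Posterior mean = (α₀+S)/(β₀+n) = [n/(β₀+n)]·(S/n) + [β₀/(β₀+n)]·(α₀/β₀), so only n and β₀ enter the weight.
Weight on data w = n/(β₀+n) = 13/(5.4+13) = 13/18.4 = 0.7065.

0.7065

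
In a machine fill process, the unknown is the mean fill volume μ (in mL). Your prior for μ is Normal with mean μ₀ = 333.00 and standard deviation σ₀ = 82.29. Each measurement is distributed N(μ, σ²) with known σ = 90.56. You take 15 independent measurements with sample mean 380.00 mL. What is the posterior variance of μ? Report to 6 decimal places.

For Normal data with known variance σ², a Normal(μ₀, σ₀²) prior on μ is conjugate. Posterior precision = 1/σ₀² + n/σ²; posterior mean is the precision-weighted average of μ₀ and x̄.
σ₀² = 82.29² = 6771.6441, σ² = 90.56² = 8201.1136; σ² + n·σ₀² = 8201.1136 + 15·6771.6441 = 109775.7751.
Posterior precision = 1/σ₀² + n/σ² = 1/6771.6441 + 15/8201.1136 = (σ² + n·σ₀²)/(σ₀²σ²) = 109775.7751/(6771.6441·8201.1136); posterior variance σₙ² = σ₀²σ²/(σ² + n·σ₀²) = 6771.6441·8201.1136/109775.7751 = 505.895062.

505.895062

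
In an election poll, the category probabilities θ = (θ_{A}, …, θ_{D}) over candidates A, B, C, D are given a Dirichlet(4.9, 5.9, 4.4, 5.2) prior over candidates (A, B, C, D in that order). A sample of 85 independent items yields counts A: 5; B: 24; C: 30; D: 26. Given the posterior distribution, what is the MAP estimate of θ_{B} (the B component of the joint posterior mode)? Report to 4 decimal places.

The Dirichlet prior is conjugate to the Multinomial likelihood: each posterior αⱼ = prior αⱼ + observed count nⱼ.
Posterior concentration: (9.9, 29.9, 34.4, 31.2), total = 105.4.
Joint mode component: (α_{B}−1)/(Σα−K) = 28.9/101.4 = 0.2850.

0.2850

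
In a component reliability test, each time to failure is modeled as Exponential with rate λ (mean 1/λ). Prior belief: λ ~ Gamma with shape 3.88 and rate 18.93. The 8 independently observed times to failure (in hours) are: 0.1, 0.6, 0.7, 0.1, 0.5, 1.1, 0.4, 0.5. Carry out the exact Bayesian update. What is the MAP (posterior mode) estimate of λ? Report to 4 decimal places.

With a Gamma(shape α, rate β) prior on the exponential rate λ, the posterior after n observations with total T = Σxᵢ is Gamma(α+n, β+T).
Sum of observations T = 4.0 hours; n = 8.
Posterior: Gamma(3.88+8, 18.93+4.0) = Gamma(11.88, 22.93).
Mode = (α−1)/β = 0.4745.

0.4745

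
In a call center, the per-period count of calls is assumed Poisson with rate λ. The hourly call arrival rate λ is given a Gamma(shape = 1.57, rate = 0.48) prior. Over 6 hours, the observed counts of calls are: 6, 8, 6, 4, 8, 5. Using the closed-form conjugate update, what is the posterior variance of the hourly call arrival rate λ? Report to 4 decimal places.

With a Gamma(shape α, rate β) prior, the Poisson likelihood is conjugate: the posterior is Gamma(α + ΣXᵢ, β + n).
Sum of counts S = 37 over n = 6 hours.
Posterior: Gamma(α+S, β+n) = Gamma(1.57+37, 0.48+6) = Gamma(38.57, 6.48).
Var = α/β² = 38.57/6.48² = 0.9185.

0.9185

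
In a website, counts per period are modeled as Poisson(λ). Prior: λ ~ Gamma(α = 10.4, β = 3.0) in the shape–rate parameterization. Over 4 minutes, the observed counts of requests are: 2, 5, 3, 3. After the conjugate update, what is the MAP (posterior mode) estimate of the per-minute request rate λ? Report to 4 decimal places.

3.2000

With a Gamma(shape α, rate β) prior, the Poisson likelihood is conjugate: the posterior is Gamma(α + ΣXᵢ, β + n).
Sum of counts S = 13 over n = 4 minutes.
Posterior: Gamma(α+S, β+n) = Gamma(10.4+13, 3.0+4) = Gamma(23.4, 7.0).
Mode of Gamma(α,β) for α≥1 is (α−1)/β = 22.4/7.0 = 3.2000.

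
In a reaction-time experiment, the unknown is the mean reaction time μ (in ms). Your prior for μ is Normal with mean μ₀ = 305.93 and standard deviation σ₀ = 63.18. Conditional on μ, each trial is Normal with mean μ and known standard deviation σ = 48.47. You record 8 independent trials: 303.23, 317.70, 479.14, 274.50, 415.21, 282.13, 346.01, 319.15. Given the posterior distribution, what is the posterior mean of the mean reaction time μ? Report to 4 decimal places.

339.6528

For Normal data with known variance σ², a Normal(μ₀, σ₀²) prior on μ is conjugate. Posterior precision = 1/σ₀² + n/σ²; posterior mean is the precision-weighted average of μ₀ and x̄.
Σxᵢ = 303.23 + 317.70 + 479.14 + 274.50 + 415.21 + 282.13 + 346.01 + 319.15 = 2737.07, so n·x̄ = 2737.07.
σ₀² = 63.18² = 3991.7124, σ² = 48.47² = 2349.3409; σ² + n·σ₀² = 2349.3409 + 8·3991.7124 = 34283.0401.
Posterior mean = (μ₀/σ₀² + n·x̄/σ²)/(1/σ₀² + n/σ²) = (σ²·μ₀ + σ₀²·n·x̄)/(σ² + n·σ₀²) = (2349.3409·305.93 + 3991.7124·2737.07)/34283.0401 = 11644330.120205/34283.0401 = 339.6528.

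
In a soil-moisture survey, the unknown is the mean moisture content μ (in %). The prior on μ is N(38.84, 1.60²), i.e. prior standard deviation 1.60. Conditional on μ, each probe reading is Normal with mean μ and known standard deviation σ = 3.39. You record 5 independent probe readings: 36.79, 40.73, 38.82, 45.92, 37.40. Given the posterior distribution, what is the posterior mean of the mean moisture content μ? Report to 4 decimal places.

39.4154

For Normal data with known variance σ², a Normal(μ₀, σ₀²) prior on μ is conjugate. Posterior precision = 1/σ₀² + n/σ²; posterior mean is the precision-weighted average of μ₀ and x̄.
Σxᵢ = 36.79 + 40.73 + 38.82 + 45.92 + 37.40 = 199.66, so n·x̄ = 199.66.
σ₀² = 1.60² = 2.56, σ² = 3.39² = 11.4921; σ² + n·σ₀² = 11.4921 + 5·2.56 = 24.2921.
Posterior mean = (μ₀/σ₀² + n·x̄/σ²)/(1/σ₀² + n/σ²) = (σ²·μ₀ + σ₀²·n·x̄)/(σ² + n·σ₀²) = (11.4921·38.84 + 2.56·199.66)/24.2921 = 957.482764/24.2921 = 39.4154.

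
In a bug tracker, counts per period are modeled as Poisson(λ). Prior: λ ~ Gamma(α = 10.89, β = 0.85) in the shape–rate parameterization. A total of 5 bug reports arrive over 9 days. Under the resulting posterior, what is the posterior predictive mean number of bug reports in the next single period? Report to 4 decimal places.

1.6132

With a Gamma(shape α, rate β) prior, the Poisson likelihood is conjugate: the posterior is Gamma(α + ΣXᵢ, β + n).
Posterior: Gamma(α+S, β+n) = Gamma(10.89+5, 0.85+9) = Gamma(15.89, 9.85).
The predictive distribution for one future period is NegBinom with mean α/β = 1.6132.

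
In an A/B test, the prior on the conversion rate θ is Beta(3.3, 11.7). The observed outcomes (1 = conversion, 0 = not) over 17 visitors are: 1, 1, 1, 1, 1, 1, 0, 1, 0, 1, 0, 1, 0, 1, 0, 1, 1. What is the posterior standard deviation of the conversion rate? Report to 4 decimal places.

The Beta prior is conjugate to a Binomial/Bernoulli likelihood; the update adds successes to α and failures to β.
Posterior: Beta(α+k, β+n−k) = Beta(3.3+12, 11.7+5) = Beta(15.3, 16.7).
Var = αβ/((α+β)²(α+β+1)) = 15.3·16.7/(32.0²·33.0) = 0.00756126; SD = √0.00756126 = 0.0870.

0.0870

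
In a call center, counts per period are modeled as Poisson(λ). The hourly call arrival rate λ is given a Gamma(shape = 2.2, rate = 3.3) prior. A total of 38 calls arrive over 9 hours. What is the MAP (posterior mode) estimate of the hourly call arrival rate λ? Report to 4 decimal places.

3.1870

With a Gamma(shape α, rate β) prior, the Poisson likelihood is conjugate: the posterior is Gamma(α + ΣXᵢ, β + n).
Posterior: Gamma(α+S, β+n) = Gamma(2.2+38, 3.3+9) = Gamma(40.2, 12.3).
Mode of Gamma(α,β) for α≥1 is (α−1)/β = 39.2/12.3 = 3.1870.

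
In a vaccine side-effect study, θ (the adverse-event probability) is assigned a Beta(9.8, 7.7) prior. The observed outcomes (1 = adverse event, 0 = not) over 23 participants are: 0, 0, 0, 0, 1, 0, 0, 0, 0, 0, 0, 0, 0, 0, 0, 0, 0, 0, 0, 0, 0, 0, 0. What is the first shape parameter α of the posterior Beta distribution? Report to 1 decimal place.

10.8

The Beta prior is conjugate to a Binomial/Bernoulli likelihood; the update adds successes to α and failures to β.
Posterior: Beta(α+k, β+n−k) = Beta(9.8+1, 7.7+22) = Beta(10.8, 29.7).
Posterior α = 10.8.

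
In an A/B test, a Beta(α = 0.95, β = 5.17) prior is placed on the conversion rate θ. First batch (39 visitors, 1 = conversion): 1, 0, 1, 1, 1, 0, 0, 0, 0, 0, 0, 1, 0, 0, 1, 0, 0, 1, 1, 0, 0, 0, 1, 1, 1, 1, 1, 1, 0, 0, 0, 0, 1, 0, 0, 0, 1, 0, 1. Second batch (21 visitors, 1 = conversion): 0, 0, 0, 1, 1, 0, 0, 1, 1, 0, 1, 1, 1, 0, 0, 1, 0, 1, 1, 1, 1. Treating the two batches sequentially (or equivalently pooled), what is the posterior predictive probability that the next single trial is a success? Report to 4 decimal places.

0.4530

The Beta prior is conjugate to a Binomial/Bernoulli likelihood; the update adds successes to α and failures to β.
After batch 1: Beta(0.95+17, 5.17+22) = Beta(17.95, 27.17).
After batch 2: Beta(17.95+12, 27.17+9) = Beta(29.95, 36.17).
For a single future Bernoulli trial, P(success | data) = α/(α+β) = 0.4530.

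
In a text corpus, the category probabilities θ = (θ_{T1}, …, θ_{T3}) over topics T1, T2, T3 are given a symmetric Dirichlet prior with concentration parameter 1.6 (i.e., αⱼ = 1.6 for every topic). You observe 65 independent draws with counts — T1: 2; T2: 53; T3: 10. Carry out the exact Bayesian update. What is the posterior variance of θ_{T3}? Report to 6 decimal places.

0.001957

The Dirichlet prior is conjugate to the Multinomial likelihood: each posterior αⱼ = prior αⱼ + observed count nⱼ.
Posterior concentration: (3.6, 54.6, 11.6), total = 69.8.
Var[θ_j] = α_j(Σα−α_j)/((Σα)²(Σα+1)) = 11.6·58.2/(69.8²·70.8) = 0.001957.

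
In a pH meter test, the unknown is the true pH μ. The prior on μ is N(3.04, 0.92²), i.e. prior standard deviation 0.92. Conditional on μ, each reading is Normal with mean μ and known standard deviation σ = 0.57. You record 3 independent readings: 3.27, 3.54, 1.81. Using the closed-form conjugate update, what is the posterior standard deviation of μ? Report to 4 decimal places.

For Normal data with known variance σ², a Normal(μ₀, σ₀²) prior on μ is conjugate. Posterior precision = 1/σ₀² + n/σ²; posterior mean is the precision-weighted average of μ₀ and x̄.
σ₀² = 0.92² = 0.8464, σ² = 0.57² = 0.3249; σ² + n·σ₀² = 0.3249 + 3·0.8464 = 2.8641.
Posterior precision = 1/σ₀² + n/σ² = 1/0.8464 + 3/0.3249 = (σ² + n·σ₀²)/(σ₀²σ²) = 2.8641/(0.8464·0.3249); posterior variance σₙ² = σ₀²σ²/(σ² + n·σ₀²) = 0.8464·0.3249/2.8641 = 0.096015.
Posterior SD = √σₙ² = √(0.8464·0.3249/2.8641) = 0.3099.

0.3099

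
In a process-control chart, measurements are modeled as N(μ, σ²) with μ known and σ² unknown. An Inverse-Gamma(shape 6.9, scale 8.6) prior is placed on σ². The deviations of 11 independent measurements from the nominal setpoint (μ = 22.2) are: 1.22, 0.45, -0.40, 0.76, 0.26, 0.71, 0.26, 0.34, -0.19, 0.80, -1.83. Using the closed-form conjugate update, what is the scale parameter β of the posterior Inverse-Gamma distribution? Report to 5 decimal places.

12.20420

With known mean μ and an Inverse-Gamma(α, β) prior on σ², the Normal likelihood is conjugate: posterior is Inv-Gamma(α + n/2, β + Σ(xᵢ−μ)²/2).
Σ(xᵢ−μ)² = (1.22)² + (0.45)² + (-0.40)² + (0.76)² + (0.26)² + (0.71)² + (0.26)² + (0.34)² + (-0.19)² + (0.80)² + (-1.83)² = 7.2084.
Posterior: Inv-Gamma(6.9 + 11/2, 8.6 + 7.2084/2) = Inv-Gamma(12.40, 12.20420).
Posterior β = 12.20420.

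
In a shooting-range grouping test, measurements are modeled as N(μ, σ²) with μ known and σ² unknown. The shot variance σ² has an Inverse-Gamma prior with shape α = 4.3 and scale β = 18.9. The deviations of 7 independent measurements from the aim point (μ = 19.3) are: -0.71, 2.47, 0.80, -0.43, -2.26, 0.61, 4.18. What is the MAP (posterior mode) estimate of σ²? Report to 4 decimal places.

3.8740

With known mean μ and an Inverse-Gamma(α, β) prior on σ², the Normal likelihood is conjugate: posterior is Inv-Gamma(α + n/2, β + Σ(xᵢ−μ)²/2).
Σ(xᵢ−μ)² = (-0.71)² + (2.47)² + (0.80)² + (-0.43)² + (-2.26)² + (0.61)² + (4.18)² = 30.3820.
Posterior: Inv-Gamma(4.3 + 7/2, 18.9 + 30.3820/2) = Inv-Gamma(7.80, 34.09100).
Mode = β/(α+1) = 34.09100/8.80 = 3.8740.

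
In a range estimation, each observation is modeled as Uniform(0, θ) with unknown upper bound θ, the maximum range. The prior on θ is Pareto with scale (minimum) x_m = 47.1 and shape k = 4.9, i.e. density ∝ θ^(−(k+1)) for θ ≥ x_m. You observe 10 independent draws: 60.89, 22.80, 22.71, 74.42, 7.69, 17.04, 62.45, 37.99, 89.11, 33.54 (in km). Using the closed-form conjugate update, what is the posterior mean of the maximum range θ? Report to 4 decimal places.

A Pareto(scale x_m, shape k) prior on the upper bound θ of Uniform(0, θ) is conjugate: posterior is Pareto(max(x_m, max xᵢ), k + n).
Sample maximum = 89.11; prior scale x_m = 47.1 → posterior scale = max = 89.11.
Posterior shape = 4.9 + 10 = 14.9.
E[θ|data] = k·x_m/(k−1) = 14.9·89.11/13.9 = 95.5208.

95.5208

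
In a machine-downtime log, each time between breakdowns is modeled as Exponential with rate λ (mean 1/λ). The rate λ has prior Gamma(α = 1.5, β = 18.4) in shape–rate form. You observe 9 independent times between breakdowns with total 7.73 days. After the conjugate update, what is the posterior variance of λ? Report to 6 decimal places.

With a Gamma(shape α, rate β) prior on the exponential rate λ, the posterior after n observations with total T = Σxᵢ is Gamma(α+n, β+T).
Posterior: Gamma(1.5+9, 18.4+7.73) = Gamma(10.5, 26.13).
Var = α/β² = 0.015378.

0.015378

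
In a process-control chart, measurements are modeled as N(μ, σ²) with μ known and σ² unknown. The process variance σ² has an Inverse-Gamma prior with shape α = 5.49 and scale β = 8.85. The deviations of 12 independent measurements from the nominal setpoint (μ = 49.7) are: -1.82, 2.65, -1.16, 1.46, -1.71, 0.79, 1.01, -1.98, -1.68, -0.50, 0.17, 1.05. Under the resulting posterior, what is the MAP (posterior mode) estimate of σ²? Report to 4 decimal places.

With known mean μ and an Inverse-Gamma(α, β) prior on σ², the Normal likelihood is conjugate: posterior is Inv-Gamma(α + n/2, β + Σ(xᵢ−μ)²/2).
Σ(xᵢ−μ)² = (-1.82)² + (2.65)² + (-1.16)² + (1.46)² + (-1.71)² + (0.79)² + (1.01)² + (-1.98)² + (-1.68)² + (-0.50)² + (0.17)² + (1.05)² = 26.5046.
Posterior: Inv-Gamma(5.49 + 12/2, 8.85 + 26.5046/2) = Inv-Gamma(11.49, 22.10230).
Mode = β/(α+1) = 22.10230/12.49 = 1.7696.

1.7696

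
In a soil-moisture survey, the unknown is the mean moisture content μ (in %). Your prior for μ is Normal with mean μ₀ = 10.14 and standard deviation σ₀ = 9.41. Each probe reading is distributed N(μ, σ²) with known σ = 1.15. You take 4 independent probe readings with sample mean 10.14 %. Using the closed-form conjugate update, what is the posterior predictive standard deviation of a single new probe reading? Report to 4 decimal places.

1.2853

For Normal data with known variance σ², a Normal(μ₀, σ₀²) prior on μ is conjugate. Posterior precision = 1/σ₀² + n/σ²; posterior mean is the precision-weighted average of μ₀ and x̄.
σ₀² = 9.41² = 88.5481, σ² = 1.15² = 1.3225; σ² + n·σ₀² = 1.3225 + 4·88.5481 = 355.5149.
Posterior precision = 1/σ₀² + n/σ² = 1/88.5481 + 4/1.3225 = (σ² + n·σ₀²)/(σ₀²σ²) = 355.5149/(88.5481·1.3225); posterior variance σₙ² = σ₀²σ²/(σ² + n·σ₀²) = 88.5481·1.3225/355.5149 = 0.329395.
Predictive variance for one new observation = σₙ² + σ² = 88.5481·1.3225/355.5149 + 1.3225 = σ²·(σ₀² + 355.5149)/355.5149 = 1.3225·444.063/355.5149 = 1.651895; SD = √(1.3225·444.063/355.5149) = 1.2853.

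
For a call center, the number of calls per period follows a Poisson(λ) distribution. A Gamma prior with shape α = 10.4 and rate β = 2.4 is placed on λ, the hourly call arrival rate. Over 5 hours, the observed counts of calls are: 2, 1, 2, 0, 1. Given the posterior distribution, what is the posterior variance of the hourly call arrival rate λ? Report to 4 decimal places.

0.2995

With a Gamma(shape α, rate β) prior, the Poisson likelihood is conjugate: the posterior is Gamma(α + ΣXᵢ, β + n).
Sum of counts S = 6 over n = 5 hours.
Posterior: Gamma(α+S, β+n) = Gamma(10.4+6, 2.4+5) = Gamma(16.4, 7.4).
Var = α/β² = 16.4/7.4² = 0.2995.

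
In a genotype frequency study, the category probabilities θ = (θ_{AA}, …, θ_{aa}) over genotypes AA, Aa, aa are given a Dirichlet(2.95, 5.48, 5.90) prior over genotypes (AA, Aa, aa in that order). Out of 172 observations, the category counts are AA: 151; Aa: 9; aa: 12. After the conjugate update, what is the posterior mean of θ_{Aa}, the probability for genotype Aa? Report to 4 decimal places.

The Dirichlet prior is conjugate to the Multinomial likelihood: each posterior αⱼ = prior αⱼ + observed count nⱼ.
Posterior concentration: (153.95, 14.48, 17.90), total = 186.33.
E[θ_{Aa}|data] = α_{Aa}/Σα = 14.48/186.33 = 0.0777.

0.0777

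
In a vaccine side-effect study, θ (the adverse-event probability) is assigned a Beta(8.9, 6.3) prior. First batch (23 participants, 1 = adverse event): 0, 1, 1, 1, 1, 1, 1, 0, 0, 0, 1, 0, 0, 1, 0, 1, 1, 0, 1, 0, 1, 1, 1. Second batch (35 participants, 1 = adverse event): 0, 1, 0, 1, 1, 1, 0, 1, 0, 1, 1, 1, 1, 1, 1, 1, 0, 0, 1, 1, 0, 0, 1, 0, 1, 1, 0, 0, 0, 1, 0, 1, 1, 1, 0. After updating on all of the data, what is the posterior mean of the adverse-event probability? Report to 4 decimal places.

The Beta prior is conjugate to a Binomial/Bernoulli likelihood; the update adds successes to α and failures to β.
After batch 1: Beta(8.9+14, 6.3+9) = Beta(22.9, 15.3).
After batch 2: Beta(22.9+21, 15.3+14) = Beta(43.9, 29.3).
Posterior mean = α/(α+β) = 43.9/73.2 = 0.5997.

0.5997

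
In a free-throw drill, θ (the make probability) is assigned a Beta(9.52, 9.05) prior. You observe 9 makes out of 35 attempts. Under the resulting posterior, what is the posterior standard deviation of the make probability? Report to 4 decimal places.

0.0644

The Beta prior is conjugate to a Binomial/Bernoulli likelihood; the update adds successes to α and failures to β.
Posterior: Beta(α+k, β+n−k) = Beta(9.52+9, 9.05+26) = Beta(18.52, 35.05).
Var = αβ/((α+β)²(α+β+1)) = 18.52·35.05/(53.57²·54.57) = 0.00414507; SD = √0.00414507 = 0.0644.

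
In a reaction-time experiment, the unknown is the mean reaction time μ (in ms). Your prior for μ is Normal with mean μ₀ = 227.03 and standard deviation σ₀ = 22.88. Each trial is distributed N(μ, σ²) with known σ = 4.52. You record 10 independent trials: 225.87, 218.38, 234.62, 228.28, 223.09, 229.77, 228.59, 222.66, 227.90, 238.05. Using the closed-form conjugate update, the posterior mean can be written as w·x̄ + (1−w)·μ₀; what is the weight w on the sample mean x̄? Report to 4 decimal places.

0.9961

For Normal data with known variance σ², a Normal(μ₀, σ₀²) prior on μ is conjugate. Posterior precision = 1/σ₀² + n/σ²; posterior mean is the precision-weighted average of μ₀ and x̄.
σ₀² = 22.88² = 523.4944, σ² = 4.52² = 20.4304. Prior precision 1/σ₀² = 1/523.4944; data precision n/σ² = 10/20.4304.
w = (n/σ²)/(1/σ₀² + n/σ²) = n·σ₀²/(σ² + n·σ₀²) = 10·523.4944/(20.4304 + 10·523.4944) = 5234.944/5255.3744 = 0.9961.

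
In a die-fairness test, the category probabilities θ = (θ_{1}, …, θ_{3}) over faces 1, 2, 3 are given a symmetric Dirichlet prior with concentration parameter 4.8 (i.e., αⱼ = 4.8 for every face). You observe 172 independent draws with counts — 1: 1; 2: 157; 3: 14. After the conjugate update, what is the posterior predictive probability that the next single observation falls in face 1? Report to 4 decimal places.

0.0311

The Dirichlet prior is conjugate to the Multinomial likelihood: each posterior αⱼ = prior αⱼ + observed count nⱼ.
Posterior concentration: (5.8, 161.8, 18.8), total = 186.4.
P(next = 1 | data) = α_{1}/Σα = 0.0311.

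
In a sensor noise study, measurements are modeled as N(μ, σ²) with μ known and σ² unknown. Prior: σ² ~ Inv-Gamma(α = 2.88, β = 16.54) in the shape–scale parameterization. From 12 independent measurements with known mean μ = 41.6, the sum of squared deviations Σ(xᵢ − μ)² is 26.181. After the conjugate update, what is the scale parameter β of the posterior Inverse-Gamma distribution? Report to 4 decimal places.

29.6305

With known mean μ and an Inverse-Gamma(α, β) prior on σ², the Normal likelihood is conjugate: posterior is Inv-Gamma(α + n/2, β + Σ(xᵢ−μ)²/2).
Posterior: Inv-Gamma(2.88 + 12/2, 16.54 + 26.181/2) = Inv-Gamma(8.88, 29.6305).
Posterior β = 29.6305.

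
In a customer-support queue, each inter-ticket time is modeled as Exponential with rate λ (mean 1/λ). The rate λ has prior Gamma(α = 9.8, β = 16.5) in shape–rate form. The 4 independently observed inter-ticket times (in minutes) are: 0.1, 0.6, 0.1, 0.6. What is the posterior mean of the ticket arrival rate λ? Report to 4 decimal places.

0.7709

With a Gamma(shape α, rate β) prior on the exponential rate λ, the posterior after n observations with total T = Σxᵢ is Gamma(α+n, β+T).
Sum of observations T = 1.4 minutes; n = 4.
Posterior: Gamma(9.8+4, 16.5+1.4) = Gamma(13.8, 17.9).
Posterior mean of λ = α/β = 13.8/17.9 = 0.7709.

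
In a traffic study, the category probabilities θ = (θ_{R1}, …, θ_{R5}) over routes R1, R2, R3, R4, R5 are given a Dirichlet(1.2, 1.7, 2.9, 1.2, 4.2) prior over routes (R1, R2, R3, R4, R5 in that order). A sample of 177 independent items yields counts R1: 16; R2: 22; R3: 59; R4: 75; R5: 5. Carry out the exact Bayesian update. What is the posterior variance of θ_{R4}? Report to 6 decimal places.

0.001274

The Dirichlet prior is conjugate to the Multinomial likelihood: each posterior αⱼ = prior αⱼ + observed count nⱼ.
Posterior concentration: (17.2, 23.7, 61.9, 76.2, 9.2), total = 188.2.
Var[θ_j] = α_j(Σα−α_j)/((Σα)²(Σα+1)) = 76.2·112.0/(188.2²·189.2) = 0.001274.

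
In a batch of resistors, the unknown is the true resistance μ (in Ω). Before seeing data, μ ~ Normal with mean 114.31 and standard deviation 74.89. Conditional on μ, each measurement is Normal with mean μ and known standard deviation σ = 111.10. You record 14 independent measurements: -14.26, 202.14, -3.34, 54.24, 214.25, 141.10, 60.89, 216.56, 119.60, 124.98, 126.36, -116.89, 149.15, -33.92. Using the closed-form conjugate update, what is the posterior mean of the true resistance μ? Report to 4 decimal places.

For Normal data with known variance σ², a Normal(μ₀, σ₀²) prior on μ is conjugate. Posterior precision = 1/σ₀² + n/σ²; posterior mean is the precision-weighted average of μ₀ and x̄.
Σxᵢ = (-14.26) + 202.14 + (-3.34) + 54.24 + 214.25 + 141.10 + 60.89 + 216.56 + 119.60 + 124.98 + 126.36 + (-116.89) + 149.15 + (-33.92) = 1240.86, so n·x̄ = 1240.86.
σ₀² = 74.89² = 5608.5121, σ² = 111.10² = 12343.21; σ² + n·σ₀² = 12343.21 + 14·5608.5121 = 90862.3794.
Posterior mean = (μ₀/σ₀² + n·x̄/σ²)/(1/σ₀² + n/σ²) = (σ²·μ₀ + σ₀²·n·x̄)/(σ² + n·σ₀²) = (12343.21·114.31 + 5608.5121·1240.86)/90862.3794 = 8370330.659506/90862.3794 = 92.1210.

92.1210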